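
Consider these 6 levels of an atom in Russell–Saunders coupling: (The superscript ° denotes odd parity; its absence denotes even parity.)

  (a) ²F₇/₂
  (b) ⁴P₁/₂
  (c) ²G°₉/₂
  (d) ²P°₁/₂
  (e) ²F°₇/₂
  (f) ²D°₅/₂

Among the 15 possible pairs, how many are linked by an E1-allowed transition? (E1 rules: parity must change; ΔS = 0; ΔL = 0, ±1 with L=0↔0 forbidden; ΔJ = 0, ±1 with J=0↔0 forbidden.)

3

(a)–(b): forbidden (parity, ΔS, ΔL, ΔJ).
(a)–(c): allowed.
(a)–(d): forbidden (ΔL, ΔJ).
(a)–(e): allowed.
(a)–(f): allowed.
(b)–(c): forbidden (ΔS, ΔL, ΔJ).
(b)–(d): forbidden (ΔS).
(b)–(e): forbidden (ΔS, ΔL, ΔJ).
(b)–(f): forbidden (ΔS, ΔJ).
(c)–(d): forbidden (parity, ΔL, ΔJ).
(c)–(e): forbidden (parity).
(c)–(f): forbidden (parity, ΔL, ΔJ).
(d)–(e): forbidden (parity, ΔL, ΔJ).
(d)–(f): forbidden (parity, ΔJ).
(e)–(f): forbidden (parity).
Allowed pairs: 3 of 15.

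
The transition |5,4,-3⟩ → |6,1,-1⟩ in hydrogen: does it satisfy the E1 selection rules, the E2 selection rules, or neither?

Δl = 1 − 4 = -3; l_i + l_f = 5.
Δm_l = +2.
E1 (Δl = ±1, |Δm_l| ≤ 1): not satisfied.
E2 (Δl = 0,±2, l_i+l_f ≥ 2, |Δm_l| ≤ 2): not satisfied.

neither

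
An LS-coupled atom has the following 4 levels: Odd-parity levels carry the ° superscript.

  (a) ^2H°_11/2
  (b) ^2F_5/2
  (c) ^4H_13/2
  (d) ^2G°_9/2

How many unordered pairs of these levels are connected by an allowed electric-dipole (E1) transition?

0

(a)–(b): forbidden (ΔL, ΔJ).
(a)–(c): forbidden (ΔS).
(a)–(d): forbidden (parity).
(b)–(c): forbidden (parity, ΔS, ΔL, ΔJ).
(b)–(d): forbidden (ΔJ).
(c)–(d): forbidden (ΔS, ΔJ).
Allowed pairs: 0 of 6.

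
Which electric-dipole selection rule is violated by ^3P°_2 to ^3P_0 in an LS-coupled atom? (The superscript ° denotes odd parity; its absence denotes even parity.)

the ΔJ = 0, ±1 rule

Parity must change: odd → even — satisfied.
ΔS = 0: S: 1 → 1 — satisfied.
ΔL = 0, ±1 (not L=0↔0): L: 1 → 1, ΔL = +0 — satisfied.
ΔJ = 0, ±1 (not J=0↔0): J: 2 → 0, ΔJ = -2 — violated.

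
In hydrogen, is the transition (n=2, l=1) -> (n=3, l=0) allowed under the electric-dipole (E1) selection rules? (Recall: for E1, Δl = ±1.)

Δl = 0 − 1 = -1; the E1 rule Δl = ±1 is ✓.
All E1 selection rules are satisfied.

allowed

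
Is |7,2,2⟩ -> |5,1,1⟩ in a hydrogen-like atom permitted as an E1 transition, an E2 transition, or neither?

E1

Δl = 1 − 2 = -1; l_i + l_f = 3.
Δm_l = -1.
E1 (Δl = ±1, |Δm_l| ≤ 1): satisfied.
E2 (Δl = 0,±2, l_i+l_f ≥ 2, |Δm_l| ≤ 2): not satisfied.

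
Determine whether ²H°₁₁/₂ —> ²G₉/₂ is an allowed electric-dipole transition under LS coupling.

allowed

Initial level: S=1/2, L=5, J=11/2, parity odd. Final level: S=1/2, L=4, J=9/2, parity even.
Parity must change: odd → even — satisfied.
ΔJ = 0, ±1 (not J=0↔0): J: 11/2 → 9/2, ΔJ = -1 — satisfied.
ΔL = 0, ±1 (not L=0↔0): L: 5 → 4, ΔL = -1 — satisfied.
ΔS = 0: S: 1/2 → 1/2 — satisfied.
All four E1 rules are satisfied.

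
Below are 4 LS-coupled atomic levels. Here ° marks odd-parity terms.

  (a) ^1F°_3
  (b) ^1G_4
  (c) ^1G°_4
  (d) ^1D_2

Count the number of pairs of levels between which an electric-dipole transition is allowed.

(a)–(b): allowed.
(a)–(c): forbidden (parity).
(a)–(d): allowed.
(b)–(c): allowed.
(b)–(d): forbidden (parity, ΔL, ΔJ).
(c)–(d): forbidden (ΔL, ΔJ).
Allowed pairs: 3 of 6.

3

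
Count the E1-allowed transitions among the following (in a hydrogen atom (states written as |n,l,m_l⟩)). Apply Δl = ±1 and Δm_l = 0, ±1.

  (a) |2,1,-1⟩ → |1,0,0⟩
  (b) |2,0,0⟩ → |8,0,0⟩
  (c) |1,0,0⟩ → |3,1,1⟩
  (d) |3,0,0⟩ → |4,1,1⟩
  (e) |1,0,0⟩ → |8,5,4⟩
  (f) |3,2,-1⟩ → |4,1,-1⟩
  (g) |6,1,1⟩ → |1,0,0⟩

5

(a) allowed
(b) forbidden — Δl = +0 (E1 requires Δl = ±1)
(c) allowed
(d) allowed
(e) forbidden — Δl = +5 (E1 requires Δl = ±1); Δm_l = +4 (E1 requires Δm_l = 0, ±1)
(f) allowed
(g) allowed
Total allowed: 5 of 7.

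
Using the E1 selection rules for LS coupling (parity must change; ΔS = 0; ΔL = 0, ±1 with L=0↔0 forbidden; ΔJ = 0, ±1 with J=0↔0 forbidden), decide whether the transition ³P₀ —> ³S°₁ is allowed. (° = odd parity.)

allowed

Reading off the term symbols: S 1→1, L 1→0, J 0→1, parity even→odd.
Parity must change: even → odd — satisfied.
ΔS = 0: S: 1 → 1 — satisfied.
ΔL = 0, ±1 (not L=0↔0): L: 1 → 0, ΔL = -1 — satisfied.
ΔJ = 0, ±1 (not J=0↔0): J: 0 → 1, ΔJ = +1 — satisfied.
All four E1 rules are satisfied.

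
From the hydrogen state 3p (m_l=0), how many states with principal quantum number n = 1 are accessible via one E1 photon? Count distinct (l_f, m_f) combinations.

E1 requires Δl = ±1, so l_f ∈ {0, 2}; with 0 ≤ l_f ≤ n_f−1 = 0, the allowed l_f values are {0}.
For l_f = 0: m_f ∈ {m_i−1, m_i, m_i+1} ∩ [−0, 0] = {0} → 1 state.
Total: 1.

1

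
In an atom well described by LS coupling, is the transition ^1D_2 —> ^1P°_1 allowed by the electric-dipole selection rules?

Initial level: S=0, L=2, J=2, parity even. Final level: S=0, L=1, J=1, parity odd.
Parity must change: even → odd — ok.
ΔS = 0: S: 0 → 0 — ok.
ΔL = 0, ±1 (not L=0↔0): L: 2 → 1, ΔL = -1 — ok.
ΔJ = 0, ±1 (not J=0↔0): J: 2 → 1, ΔJ = -1 — ok.
All four E1 rules are satisfied.

allowed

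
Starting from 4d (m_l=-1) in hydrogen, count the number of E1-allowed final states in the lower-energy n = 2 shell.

2

E1 requires Δl = ±1, so l_f ∈ {1, 3}; with 0 ≤ l_f ≤ n_f−1 = 1, the allowed l_f values are {1}.
For l_f = 1: m_f ∈ {m_i−1, m_i, m_i+1} ∩ [−1, 1] = {-1, 0} → 2 states.
Total: 2.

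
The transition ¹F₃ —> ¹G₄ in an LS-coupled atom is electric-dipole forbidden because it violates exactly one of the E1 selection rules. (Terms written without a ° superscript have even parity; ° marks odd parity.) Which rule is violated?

parity

Reading off the term symbols: S 0→0, L 3→4, J 3→4, parity even→even.
Parity must change: even → even — violated.
ΔS = 0: S: 0 → 0 — satisfied.
ΔL = 0, ±1 (not L=0↔0): L: 3 → 4, ΔL = +1 — satisfied.
ΔJ = 0, ±1 (not J=0↔0): J: 3 → 4, ΔJ = +1 — satisfied.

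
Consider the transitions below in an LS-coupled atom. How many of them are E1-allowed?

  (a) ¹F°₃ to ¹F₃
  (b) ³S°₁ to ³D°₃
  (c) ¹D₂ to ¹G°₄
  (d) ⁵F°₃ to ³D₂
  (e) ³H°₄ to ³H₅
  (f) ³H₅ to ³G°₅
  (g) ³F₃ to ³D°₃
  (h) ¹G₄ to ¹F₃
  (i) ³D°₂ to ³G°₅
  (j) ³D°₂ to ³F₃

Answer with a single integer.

(a) allowed
(b) forbidden (parity, ΔL, ΔJ fail)
(c) forbidden (ΔL, ΔJ fail)
(d) forbidden (ΔS fails)
(e) allowed
(f) allowed
(g) allowed
(h) forbidden (parity fails)
(i) forbidden (parity, ΔL, ΔJ fail)
(j) allowed
Total allowed: 5 of 10.

5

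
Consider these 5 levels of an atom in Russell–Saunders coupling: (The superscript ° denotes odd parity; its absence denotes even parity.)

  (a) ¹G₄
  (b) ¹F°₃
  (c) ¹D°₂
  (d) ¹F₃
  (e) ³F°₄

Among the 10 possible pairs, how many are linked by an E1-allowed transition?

(a)–(b): allowed.
(a)–(c): forbidden (ΔL, ΔJ).
(a)–(d): forbidden (parity).
(a)–(e): forbidden (ΔS).
(b)–(c): forbidden (parity).
(b)–(d): allowed.
(b)–(e): forbidden (parity, ΔS).
(c)–(d): allowed.
(c)–(e): forbidden (parity, ΔS, ΔJ).
(d)–(e): forbidden (ΔS).
Allowed pairs: 3 of 10.

3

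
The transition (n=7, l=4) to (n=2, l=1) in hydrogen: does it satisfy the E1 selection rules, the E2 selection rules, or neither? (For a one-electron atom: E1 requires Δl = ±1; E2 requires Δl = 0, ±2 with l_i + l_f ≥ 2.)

neither

Δl = 1 − 4 = -3; l_i + l_f = 5.
E1 (Δl = ±1): not satisfied.
E2 (Δl = 0,±2, l_i+l_f ≥ 2): not satisfied.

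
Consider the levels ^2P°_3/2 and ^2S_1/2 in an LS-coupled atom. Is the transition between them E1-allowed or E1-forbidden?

ΔL = 0, ±1 (not L=0↔0): L: 1 → 0, ΔL = -1 — satisfied.
Parity must change: odd → even — satisfied.
ΔJ = 0, ±1 (not J=0↔0): J: 3/2 → 1/2, ΔJ = -1 — satisfied.
ΔS = 0: S: 1/2 → 1/2 — satisfied.
All four E1 rules are satisfied.

allowed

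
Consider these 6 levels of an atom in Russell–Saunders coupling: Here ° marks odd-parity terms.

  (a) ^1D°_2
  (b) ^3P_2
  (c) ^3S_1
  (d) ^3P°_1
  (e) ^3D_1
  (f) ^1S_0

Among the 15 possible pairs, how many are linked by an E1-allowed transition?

3

(a)–(b): forbidden (ΔS).
(a)–(c): forbidden (ΔS, ΔL).
(a)–(d): forbidden (parity, ΔS).
(a)–(e): forbidden (ΔS).
(a)–(f): forbidden (ΔL, ΔJ).
(b)–(c): forbidden (parity).
(b)–(d): allowed.
(b)–(e): forbidden (parity).
(b)–(f): forbidden (parity, ΔS, ΔJ).
(c)–(d): allowed.
(c)–(e): forbidden (parity, ΔL).
(c)–(f): forbidden (parity, ΔS, ΔL).
(d)–(e): allowed.
(d)–(f): forbidden (ΔS).
(e)–(f): forbidden (parity, ΔS, ΔL).
Allowed pairs: 3 of 15.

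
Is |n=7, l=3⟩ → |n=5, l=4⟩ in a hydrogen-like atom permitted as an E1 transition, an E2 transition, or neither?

Δl = 4 − 3 = +1; l_i + l_f = 7.
E1 (Δl = ±1): satisfied.
E2 (Δl = 0,±2, l_i+l_f ≥ 2): not satisfied.

E1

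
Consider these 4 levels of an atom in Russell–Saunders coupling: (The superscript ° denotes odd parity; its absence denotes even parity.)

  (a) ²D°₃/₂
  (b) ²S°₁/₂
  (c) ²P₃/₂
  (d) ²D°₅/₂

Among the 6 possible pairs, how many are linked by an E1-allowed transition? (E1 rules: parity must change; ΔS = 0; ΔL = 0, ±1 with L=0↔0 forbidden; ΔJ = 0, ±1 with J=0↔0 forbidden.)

(a)–(b): forbidden (parity, ΔL).
(a)–(c): allowed.
(a)–(d): forbidden (parity).
(b)–(c): allowed.
(b)–(d): forbidden (parity, ΔL, ΔJ).
(c)–(d): allowed.
Allowed pairs: 3 of 6.

3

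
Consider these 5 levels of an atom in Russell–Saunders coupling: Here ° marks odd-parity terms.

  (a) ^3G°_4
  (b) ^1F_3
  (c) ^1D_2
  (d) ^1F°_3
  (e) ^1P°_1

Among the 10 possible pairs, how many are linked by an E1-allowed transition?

(a)–(b): forbidden (ΔS).
(a)–(c): forbidden (ΔS, ΔL, ΔJ).
(a)–(d): forbidden (parity, ΔS).
(a)–(e): forbidden (parity, ΔS, ΔL, ΔJ).
(b)–(c): forbidden (parity).
(b)–(d): allowed.
(b)–(e): forbidden (ΔL, ΔJ).
(c)–(d): allowed.
(c)–(e): allowed.
(d)–(e): forbidden (parity, ΔL, ΔJ).
Allowed pairs: 3 of 10.

3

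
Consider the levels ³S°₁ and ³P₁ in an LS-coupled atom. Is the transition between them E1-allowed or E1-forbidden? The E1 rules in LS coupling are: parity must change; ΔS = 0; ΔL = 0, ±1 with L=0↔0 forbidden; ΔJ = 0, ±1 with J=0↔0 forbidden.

allowed

Reading off the term symbols: S 1→1, L 0→1, J 1→1, parity odd→even.
Parity must change: odd → even — ✓.
ΔS = 0: S: 1 → 1 — ✓.
ΔJ = 0, ±1 (not J=0↔0): J: 1 → 1, ΔJ = +0 — ✓.
ΔL = 0, ±1 (not L=0↔0): L: 0 → 1, ΔL = +1 — ✓.
All four E1 rules are satisfied.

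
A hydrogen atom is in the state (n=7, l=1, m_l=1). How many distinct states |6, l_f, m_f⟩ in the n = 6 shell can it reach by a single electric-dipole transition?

E1 requires Δl = ±1, so l_f ∈ {0, 2}; with 0 ≤ l_f ≤ n_f−1 = 5, the allowed l_f values are {0, 2}.
For l_f = 0: m_f ∈ {m_i−1, m_i, m_i+1} ∩ [−0, 0] = {0} → 1 state.
For l_f = 2: m_f ∈ {m_i−1, m_i, m_i+1} ∩ [−2, 2] = {0, 1, 2} → 3 states.
Total: 4.

4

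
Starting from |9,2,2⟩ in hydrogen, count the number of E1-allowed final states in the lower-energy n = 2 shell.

E1 requires Δl = ±1, so l_f ∈ {1, 3}; with 0 ≤ l_f ≤ n_f−1 = 1, the allowed l_f values are {1}.
For l_f = 1: m_f ∈ {m_i−1, m_i, m_i+1} ∩ [−1, 1] = {1} → 1 state.
Total: 1.

1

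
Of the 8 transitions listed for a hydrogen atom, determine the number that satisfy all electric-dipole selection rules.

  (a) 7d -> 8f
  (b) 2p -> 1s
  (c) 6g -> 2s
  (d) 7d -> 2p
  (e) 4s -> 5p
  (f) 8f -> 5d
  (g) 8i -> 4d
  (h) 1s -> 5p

(a) allowed
(b) allowed
(c) forbidden — Δl = -4 (E1 requires Δl = ±1)
(d) allowed
(e) allowed
(f) allowed
(g) forbidden — Δl = -4 (E1 requires Δl = ±1)
(h) allowed
Total allowed: 6 of 8.

6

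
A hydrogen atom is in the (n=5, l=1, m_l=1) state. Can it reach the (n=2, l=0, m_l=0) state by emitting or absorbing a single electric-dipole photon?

Δl = 0 − 1 = -1; the E1 rule Δl = ±1 is ok.
m_l: 1 → 0 (Δm_l = -1). |Δm_l| ≤ 1 ok.
All E1 selection rules are satisfied.

allowed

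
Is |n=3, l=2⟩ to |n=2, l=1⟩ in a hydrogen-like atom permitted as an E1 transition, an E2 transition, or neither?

Δl = 1 − 2 = -1; l_i + l_f = 3.
E1 (Δl = ±1): satisfied.
E2 (Δl = 0,±2, l_i+l_f ≥ 2): not satisfied.

E1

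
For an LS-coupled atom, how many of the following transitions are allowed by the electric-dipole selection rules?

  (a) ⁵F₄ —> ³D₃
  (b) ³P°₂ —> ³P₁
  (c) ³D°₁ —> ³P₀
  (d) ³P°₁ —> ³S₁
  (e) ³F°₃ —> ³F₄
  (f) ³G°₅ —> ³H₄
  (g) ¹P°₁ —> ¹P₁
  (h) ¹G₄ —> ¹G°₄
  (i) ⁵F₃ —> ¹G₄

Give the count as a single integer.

(a) forbidden (parity, ΔS fail)
(b) allowed
(c) allowed
(d) allowed
(e) allowed
(f) allowed
(g) allowed
(h) allowed
(i) forbidden (parity, ΔS fail)
Total allowed: 7 of 9.

7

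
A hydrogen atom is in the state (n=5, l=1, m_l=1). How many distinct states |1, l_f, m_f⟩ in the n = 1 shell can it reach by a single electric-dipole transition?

1

E1 requires Δl = ±1, so l_f ∈ {0, 2}; with 0 ≤ l_f ≤ n_f−1 = 0, the allowed l_f values are {0}.
For l_f = 0: m_f ∈ {m_i−1, m_i, m_i+1} ∩ [−0, 0] = {0} → 1 state.
Total: 1.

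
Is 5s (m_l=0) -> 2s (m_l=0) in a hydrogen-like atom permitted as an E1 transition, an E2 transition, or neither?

Δl = 0 − 0 = +0; l_i + l_f = 0.
Δm_l = +0.
E1 (Δl = ±1, |Δm_l| ≤ 1): not satisfied.
E2 (Δl = 0,±2, l_i+l_f ≥ 2, |Δm_l| ≤ 2): not satisfied.

neither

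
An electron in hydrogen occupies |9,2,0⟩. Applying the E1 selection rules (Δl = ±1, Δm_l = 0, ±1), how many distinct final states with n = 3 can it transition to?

3

E1 requires Δl = ±1, so l_f ∈ {1, 3}; with 0 ≤ l_f ≤ n_f−1 = 2, the allowed l_f values are {1}.
For l_f = 1: m_f ∈ {m_i−1, m_i, m_i+1} ∩ [−1, 1] = {-1, 0, 1} → 3 states.
Total: 3.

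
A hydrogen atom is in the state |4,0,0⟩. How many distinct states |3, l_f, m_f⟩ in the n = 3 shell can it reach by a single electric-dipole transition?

E1 requires Δl = ±1, so l_f ∈ {-1, 1}; with 0 ≤ l_f ≤ n_f−1 = 2, the allowed l_f values are {1}.
For l_f = 1: m_f ∈ {m_i−1, m_i, m_i+1} ∩ [−1, 1] = {-1, 0, 1} → 3 states.
Total: 3.

3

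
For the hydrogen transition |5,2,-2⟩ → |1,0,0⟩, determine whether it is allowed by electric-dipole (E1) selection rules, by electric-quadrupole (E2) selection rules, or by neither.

E2

Δl = 0 − 2 = -2; l_i + l_f = 2.
Δm_l = +2.
E1 (Δl = ±1, |Δm_l| ≤ 1): not satisfied.
E2 (Δl = 0,±2, l_i+l_f ≥ 2, |Δm_l| ≤ 2): satisfied.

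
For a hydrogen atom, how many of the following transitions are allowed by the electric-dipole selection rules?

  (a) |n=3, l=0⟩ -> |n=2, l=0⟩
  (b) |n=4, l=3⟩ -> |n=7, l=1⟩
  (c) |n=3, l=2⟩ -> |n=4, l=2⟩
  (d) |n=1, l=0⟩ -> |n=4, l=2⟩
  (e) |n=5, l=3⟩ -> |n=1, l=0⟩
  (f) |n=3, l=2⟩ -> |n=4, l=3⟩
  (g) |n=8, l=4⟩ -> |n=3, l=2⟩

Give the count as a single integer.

1

(a) forbidden — Δl = +0 (E1 requires Δl = ±1)
(b) forbidden — Δl = -2 (E1 requires Δl = ±1)
(c) forbidden — Δl = +0 (E1 requires Δl = ±1)
(d) forbidden — Δl = +2 (E1 requires Δl = ±1)
(e) forbidden — Δl = -3 (E1 requires Δl = ±1)
(f) allowed
(g) forbidden — Δl = -2 (E1 requires Δl = ±1)
Total allowed: 1 of 7.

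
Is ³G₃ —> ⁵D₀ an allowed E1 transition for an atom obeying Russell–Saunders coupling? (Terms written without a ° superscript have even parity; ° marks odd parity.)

forbidden

Initial level: S=1, L=4, J=3, parity even. Final level: S=2, L=2, J=0, parity even.
Parity must change: even → even — ✗.
ΔS = 0: S: 1 → 2 — ✗.
ΔL = 0, ±1 (not L=0↔0): L: 4 → 2, ΔL = -2 — ✗.
ΔJ = 0, ±1 (not J=0↔0): J: 3 → 0, ΔJ = -3 — ✗.
Rule(s) violated: parity, ΔS, ΔL, ΔJ.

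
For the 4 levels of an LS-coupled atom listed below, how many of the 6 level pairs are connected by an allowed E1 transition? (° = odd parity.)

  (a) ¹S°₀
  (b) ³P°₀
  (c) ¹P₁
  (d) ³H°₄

1

(a)–(b): forbidden (parity, ΔS, ΔJ).
(a)–(c): allowed.
(a)–(d): forbidden (parity, ΔS, ΔL, ΔJ).
(b)–(c): forbidden (ΔS).
(b)–(d): forbidden (parity, ΔL, ΔJ).
(c)–(d): forbidden (ΔS, ΔL, ΔJ).
Allowed pairs: 1 of 6.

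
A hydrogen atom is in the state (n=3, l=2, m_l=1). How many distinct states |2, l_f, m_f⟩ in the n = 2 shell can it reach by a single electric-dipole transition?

2

E1 requires Δl = ±1, so l_f ∈ {1, 3}; with 0 ≤ l_f ≤ n_f−1 = 1, the allowed l_f values are {1}.
For l_f = 1: m_f ∈ {m_i−1, m_i, m_i+1} ∩ [−1, 1] = {0, 1} → 2 states.
Total: 2.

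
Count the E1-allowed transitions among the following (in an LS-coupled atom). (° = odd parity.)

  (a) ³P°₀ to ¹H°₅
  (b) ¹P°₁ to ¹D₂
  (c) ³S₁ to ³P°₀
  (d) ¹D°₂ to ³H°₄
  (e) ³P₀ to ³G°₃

(a) forbidden (parity, ΔS, ΔL, ΔJ fail)
(b) allowed
(c) allowed
(d) forbidden (parity, ΔS, ΔL, ΔJ fail)
(e) forbidden (ΔL, ΔJ fail)
Total allowed: 2 of 5.

2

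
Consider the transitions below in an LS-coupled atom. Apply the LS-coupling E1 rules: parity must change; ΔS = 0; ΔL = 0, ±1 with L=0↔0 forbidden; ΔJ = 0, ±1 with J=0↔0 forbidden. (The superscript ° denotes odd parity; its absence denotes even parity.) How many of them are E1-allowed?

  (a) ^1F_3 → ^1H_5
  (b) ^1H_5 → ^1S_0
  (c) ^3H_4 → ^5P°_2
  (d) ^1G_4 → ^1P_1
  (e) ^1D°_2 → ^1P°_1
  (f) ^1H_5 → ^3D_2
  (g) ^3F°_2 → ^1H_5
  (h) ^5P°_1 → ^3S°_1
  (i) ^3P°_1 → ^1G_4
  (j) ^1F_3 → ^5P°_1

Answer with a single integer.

(a) forbidden (parity, ΔL, ΔJ fail)
(b) forbidden (parity, ΔL, ΔJ fail)
(c) forbidden (ΔS, ΔL, ΔJ fail)
(d) forbidden (parity, ΔL, ΔJ fail)
(e) forbidden (parity fails)
(f) forbidden (parity, ΔS, ΔL, ΔJ fail)
(g) forbidden (ΔS, ΔL, ΔJ fail)
(h) forbidden (parity, ΔS fail)
(i) forbidden (ΔS, ΔL, ΔJ fail)
(j) forbidden (ΔS, ΔL, ΔJ fail)
Total allowed: 0 of 10.

0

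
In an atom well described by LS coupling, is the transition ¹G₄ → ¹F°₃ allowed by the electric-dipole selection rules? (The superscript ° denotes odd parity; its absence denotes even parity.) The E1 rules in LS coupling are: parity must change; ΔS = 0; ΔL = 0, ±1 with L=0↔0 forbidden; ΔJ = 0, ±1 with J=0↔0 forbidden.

allowed

Initial level: S=0, L=4, J=4, parity even. Final level: S=0, L=3, J=3, parity odd.
Parity must change: even → odd — ✓.
ΔS = 0: S: 0 → 0 — ✓.
ΔL = 0, ±1 (not L=0↔0): L: 4 → 3, ΔL = -1 — ✓.
ΔJ = 0, ±1 (not J=0↔0): J: 4 → 3, ΔJ = -1 — ✓.
All four E1 rules are satisfied.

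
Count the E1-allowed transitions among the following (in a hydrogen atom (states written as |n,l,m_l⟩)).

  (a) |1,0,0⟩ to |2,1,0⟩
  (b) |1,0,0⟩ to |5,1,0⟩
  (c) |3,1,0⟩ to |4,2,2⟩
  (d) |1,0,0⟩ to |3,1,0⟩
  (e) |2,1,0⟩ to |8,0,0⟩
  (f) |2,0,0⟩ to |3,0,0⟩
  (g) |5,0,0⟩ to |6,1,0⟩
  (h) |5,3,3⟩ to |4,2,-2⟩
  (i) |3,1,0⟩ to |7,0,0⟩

6

(a) allowed
(b) allowed
(c) forbidden — Δm_l = +2 (E1 requires Δm_l = 0, ±1)
(d) allowed
(e) allowed
(f) forbidden — Δl = +0 (E1 requires Δl = ±1)
(g) allowed
(h) forbidden — Δm_l = -5 (E1 requires Δm_l = 0, ±1)
(i) allowed
Total allowed: 6 of 9.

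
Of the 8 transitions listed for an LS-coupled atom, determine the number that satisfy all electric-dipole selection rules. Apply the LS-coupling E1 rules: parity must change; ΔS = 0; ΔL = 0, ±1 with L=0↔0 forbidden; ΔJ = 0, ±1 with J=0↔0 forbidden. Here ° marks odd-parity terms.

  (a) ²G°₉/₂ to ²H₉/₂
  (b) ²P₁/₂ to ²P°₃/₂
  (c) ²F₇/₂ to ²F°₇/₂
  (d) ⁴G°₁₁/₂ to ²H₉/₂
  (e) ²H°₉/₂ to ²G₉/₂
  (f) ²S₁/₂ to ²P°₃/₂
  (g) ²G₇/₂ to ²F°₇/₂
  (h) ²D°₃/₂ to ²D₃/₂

(a) allowed
(b) allowed
(c) allowed
(d) forbidden (ΔS fails)
(e) allowed
(f) allowed
(g) allowed
(h) allowed
Total allowed: 7 of 8.

7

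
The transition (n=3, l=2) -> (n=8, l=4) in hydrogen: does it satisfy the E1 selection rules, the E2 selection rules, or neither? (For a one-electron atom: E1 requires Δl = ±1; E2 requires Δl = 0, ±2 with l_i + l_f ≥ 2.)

Δl = 4 − 2 = +2; l_i + l_f = 6.
E1 (Δl = ±1): not satisfied.
E2 (Δl = 0,±2, l_i+l_f ≥ 2): satisfied.

E2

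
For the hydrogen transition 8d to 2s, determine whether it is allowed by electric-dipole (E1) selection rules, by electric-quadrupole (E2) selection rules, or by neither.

E2

Δl = 0 − 2 = -2; l_i + l_f = 2.
E1 (Δl = ±1): not satisfied.
E2 (Δl = 0,±2, l_i+l_f ≥ 2): satisfied.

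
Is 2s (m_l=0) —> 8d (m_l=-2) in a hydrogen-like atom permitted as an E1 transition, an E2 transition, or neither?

Δl = 2 − 0 = +2; l_i + l_f = 2.
Δm_l = -2.
E1 (Δl = ±1, |Δm_l| ≤ 1): not satisfied.
E2 (Δl = 0,±2, l_i+l_f ≥ 2, |Δm_l| ≤ 2): satisfied.

E2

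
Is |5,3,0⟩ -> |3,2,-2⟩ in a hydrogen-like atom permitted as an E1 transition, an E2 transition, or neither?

neither

Δl = 2 − 3 = -1; l_i + l_f = 5.
Δm_l = -2.
E1 (Δl = ±1, |Δm_l| ≤ 1): not satisfied.
E2 (Δl = 0,±2, l_i+l_f ≥ 2, |Δm_l| ≤ 2): not satisfied.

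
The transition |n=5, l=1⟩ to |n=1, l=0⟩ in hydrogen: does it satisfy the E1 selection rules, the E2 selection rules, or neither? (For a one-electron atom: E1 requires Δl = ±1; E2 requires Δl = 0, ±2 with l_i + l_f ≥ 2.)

Δl = 0 − 1 = -1; l_i + l_f = 1.
E1 (Δl = ±1): satisfied.
E2 (Δl = 0,±2, l_i+l_f ≥ 2): not satisfied.

E1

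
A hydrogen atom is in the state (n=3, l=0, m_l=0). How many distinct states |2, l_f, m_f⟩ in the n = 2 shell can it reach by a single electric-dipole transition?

E1 requires Δl = ±1, so l_f ∈ {-1, 1}; with 0 ≤ l_f ≤ n_f−1 = 1, the allowed l_f values are {1}.
For l_f = 1: m_f ∈ {m_i−1, m_i, m_i+1} ∩ [−1, 1] = {-1, 0, 1} → 3 states.
Total: 3.

3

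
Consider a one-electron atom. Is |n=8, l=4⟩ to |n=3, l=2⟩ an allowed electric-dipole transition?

Δl = 2 − 4 = -2; the E1 rule Δl = ±1 is ✗.
The transition is electric-dipole forbidden.

forbidden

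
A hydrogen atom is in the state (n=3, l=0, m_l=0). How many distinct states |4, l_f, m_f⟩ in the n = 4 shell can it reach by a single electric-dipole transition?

E1 requires Δl = ±1, so l_f ∈ {-1, 1}; with 0 ≤ l_f ≤ n_f−1 = 3, the allowed l_f values are {1}.
For l_f = 1: m_f ∈ {m_i−1, m_i, m_i+1} ∩ [−1, 1] = {-1, 0, 1} → 3 states.
Total: 3.

3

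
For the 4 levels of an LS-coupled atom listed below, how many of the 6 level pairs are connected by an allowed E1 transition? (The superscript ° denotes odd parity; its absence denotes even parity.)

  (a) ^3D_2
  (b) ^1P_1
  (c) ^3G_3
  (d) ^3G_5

(a)–(b): forbidden (parity, ΔS).
(a)–(c): forbidden (parity, ΔL).
(a)–(d): forbidden (parity, ΔL, ΔJ).
(b)–(c): forbidden (parity, ΔS, ΔL, ΔJ).
(b)–(d): forbidden (parity, ΔS, ΔL, ΔJ).
(c)–(d): forbidden (parity, ΔJ).
Allowed pairs: 0 of 6.

0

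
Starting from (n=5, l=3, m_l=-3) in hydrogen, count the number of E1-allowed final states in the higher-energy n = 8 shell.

4

E1 requires Δl = ±1, so l_f ∈ {2, 4}; with 0 ≤ l_f ≤ n_f−1 = 7, the allowed l_f values are {2, 4}.
For l_f = 2: m_f ∈ {m_i−1, m_i, m_i+1} ∩ [−2, 2] = {-2} → 1 state.
For l_f = 4: m_f ∈ {m_i−1, m_i, m_i+1} ∩ [−4, 4] = {-4, -3, -2} → 3 states.
Total: 4.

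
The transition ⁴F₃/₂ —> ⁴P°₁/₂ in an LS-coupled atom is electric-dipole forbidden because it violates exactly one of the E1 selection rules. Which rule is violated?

the ΔL = 0, ±1 rule

Initial level: S=3/2, L=3, J=3/2, parity even. Final level: S=3/2, L=1, J=1/2, parity odd.
Parity must change: even → odd — passes.
ΔS = 0: S: 3/2 → 3/2 — passes.
ΔJ = 0, ±1 (not J=0↔0): J: 3/2 → 1/2, ΔJ = -1 — passes.
ΔL = 0, ±1 (not L=0↔0): L: 3 → 1, ΔL = -2 — fails.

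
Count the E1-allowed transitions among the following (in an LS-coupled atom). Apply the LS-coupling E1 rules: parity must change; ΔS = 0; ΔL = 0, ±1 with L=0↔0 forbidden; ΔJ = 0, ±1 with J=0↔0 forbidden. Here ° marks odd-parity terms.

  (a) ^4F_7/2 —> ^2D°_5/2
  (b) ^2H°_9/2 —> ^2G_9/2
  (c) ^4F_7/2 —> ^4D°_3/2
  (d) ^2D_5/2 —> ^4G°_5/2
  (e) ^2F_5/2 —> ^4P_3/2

1

(a) forbidden (ΔS fails)
(b) allowed
(c) forbidden (ΔJ fails)
(d) forbidden (ΔS, ΔL fail)
(e) forbidden (parity, ΔS, ΔL fail)
Total allowed: 1 of 5.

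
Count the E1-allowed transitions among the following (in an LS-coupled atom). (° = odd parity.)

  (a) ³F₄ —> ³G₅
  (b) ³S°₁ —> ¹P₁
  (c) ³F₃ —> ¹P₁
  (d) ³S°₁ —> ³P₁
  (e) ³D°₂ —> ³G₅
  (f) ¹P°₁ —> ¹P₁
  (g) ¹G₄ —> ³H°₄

(a) forbidden (parity fails)
(b) forbidden (ΔS fails)
(c) forbidden (parity, ΔS, ΔL, ΔJ fail)
(d) allowed
(e) forbidden (ΔL, ΔJ fail)
(f) allowed
(g) forbidden (ΔS fails)
Total allowed: 2 of 7.

2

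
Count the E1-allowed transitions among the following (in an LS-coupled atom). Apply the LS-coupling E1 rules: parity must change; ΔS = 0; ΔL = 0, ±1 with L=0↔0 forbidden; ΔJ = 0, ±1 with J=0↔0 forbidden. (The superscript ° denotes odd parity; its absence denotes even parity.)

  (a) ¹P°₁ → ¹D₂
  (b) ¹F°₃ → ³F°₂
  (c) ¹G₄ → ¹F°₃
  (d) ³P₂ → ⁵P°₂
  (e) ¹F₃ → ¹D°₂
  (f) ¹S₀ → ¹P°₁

4

(a) allowed
(b) forbidden (parity, ΔS fail)
(c) allowed
(d) forbidden (ΔS fails)
(e) allowed
(f) allowed
Total allowed: 4 of 6.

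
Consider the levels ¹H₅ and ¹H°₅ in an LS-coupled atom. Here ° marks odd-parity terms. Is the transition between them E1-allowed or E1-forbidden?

allowed

Initial level: S=0, L=5, J=5, parity even. Final level: S=0, L=5, J=5, parity odd.
Parity must change: even → odd — ✓.
ΔL = 0, ±1 (not L=0↔0): L: 5 → 5, ΔL = +0 — ✓.
ΔS = 0: S: 0 → 0 — ✓.
ΔJ = 0, ±1 (not J=0↔0): J: 5 → 5, ΔJ = +0 — ✓.
All four E1 rules are satisfied.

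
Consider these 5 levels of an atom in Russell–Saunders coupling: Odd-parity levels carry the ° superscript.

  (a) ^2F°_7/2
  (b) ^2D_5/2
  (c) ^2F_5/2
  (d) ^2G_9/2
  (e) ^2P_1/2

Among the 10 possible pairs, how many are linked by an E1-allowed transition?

(a)–(b): allowed.
(a)–(c): allowed.
(a)–(d): allowed.
(a)–(e): forbidden (ΔL, ΔJ).
(b)–(c): forbidden (parity).
(b)–(d): forbidden (parity, ΔL, ΔJ).
(b)–(e): forbidden (parity, ΔJ).
(c)–(d): forbidden (parity, ΔJ).
(c)–(e): forbidden (parity, ΔL, ΔJ).
(d)–(e): forbidden (parity, ΔL, ΔJ).
Allowed pairs: 3 of 10.

3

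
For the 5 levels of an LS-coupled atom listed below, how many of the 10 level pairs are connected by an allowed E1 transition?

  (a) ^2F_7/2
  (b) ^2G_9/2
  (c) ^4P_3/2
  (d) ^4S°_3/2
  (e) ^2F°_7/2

(a)–(b): forbidden (parity).
(a)–(c): forbidden (parity, ΔS, ΔL, ΔJ).
(a)–(d): forbidden (ΔS, ΔL, ΔJ).
(a)–(e): allowed.
(b)–(c): forbidden (parity, ΔS, ΔL, ΔJ).
(b)–(d): forbidden (ΔS, ΔL, ΔJ).
(b)–(e): allowed.
(c)–(d): allowed.
(c)–(e): forbidden (ΔS, ΔL, ΔJ).
(d)–(e): forbidden (parity, ΔS, ΔL, ΔJ).
Allowed pairs: 3 of 10.

3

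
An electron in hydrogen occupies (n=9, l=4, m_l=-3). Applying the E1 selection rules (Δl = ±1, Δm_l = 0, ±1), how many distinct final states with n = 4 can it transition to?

2

E1 requires Δl = ±1, so l_f ∈ {3, 5}; with 0 ≤ l_f ≤ n_f−1 = 3, the allowed l_f values are {3}.
For l_f = 3: m_f ∈ {m_i−1, m_i, m_i+1} ∩ [−3, 3] = {-3, -2} → 2 states.
Total: 2.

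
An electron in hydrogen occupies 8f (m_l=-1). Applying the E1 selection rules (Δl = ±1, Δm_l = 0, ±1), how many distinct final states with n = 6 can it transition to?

E1 requires Δl = ±1, so l_f ∈ {2, 4}; with 0 ≤ l_f ≤ n_f−1 = 5, the allowed l_f values are {2, 4}.
For l_f = 2: m_f ∈ {m_i−1, m_i, m_i+1} ∩ [−2, 2] = {-2, -1, 0} → 3 states.
For l_f = 4: m_f ∈ {m_i−1, m_i, m_i+1} ∩ [−4, 4] = {-2, -1, 0} → 3 states.
Total: 6.

6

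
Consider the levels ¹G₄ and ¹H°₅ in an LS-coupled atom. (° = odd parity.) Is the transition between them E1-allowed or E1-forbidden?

Parity must change: even → odd — passes.
ΔS = 0: S: 0 → 0 — passes.
ΔL = 0, ±1 (not L=0↔0): L: 4 → 5, ΔL = +1 — passes.
ΔJ = 0, ±1 (not J=0↔0): J: 4 → 5, ΔJ = +1 — passes.
All four E1 rules are satisfied.

allowed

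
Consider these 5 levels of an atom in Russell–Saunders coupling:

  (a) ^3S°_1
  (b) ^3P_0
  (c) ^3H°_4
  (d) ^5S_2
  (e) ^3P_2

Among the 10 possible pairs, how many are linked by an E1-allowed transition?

2

(a)–(b): allowed.
(a)–(c): forbidden (parity, ΔL, ΔJ).
(a)–(d): forbidden (ΔS, ΔL).
(a)–(e): allowed.
(b)–(c): forbidden (ΔL, ΔJ).
(b)–(d): forbidden (parity, ΔS, ΔJ).
(b)–(e): forbidden (parity, ΔJ).
(c)–(d): forbidden (ΔS, ΔL, ΔJ).
(c)–(e): forbidden (ΔL, ΔJ).
(d)–(e): forbidden (parity, ΔS).
Allowed pairs: 2 of 10.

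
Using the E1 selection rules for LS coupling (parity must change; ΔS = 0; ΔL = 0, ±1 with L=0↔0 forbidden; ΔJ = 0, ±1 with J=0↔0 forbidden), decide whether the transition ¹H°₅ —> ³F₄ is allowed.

Parity must change: odd → even — passes.
ΔS = 0: S: 0 → 1 — fails.
ΔL = 0, ±1 (not L=0↔0): L: 5 → 3, ΔL = -2 — fails.
ΔJ = 0, ±1 (not J=0↔0): J: 5 → 4, ΔJ = -1 — passes.
Rule(s) violated: ΔS, ΔL.

forbidden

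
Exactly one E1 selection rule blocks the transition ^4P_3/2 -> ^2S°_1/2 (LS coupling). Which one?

Parity must change: even → odd — ok.
ΔS = 0: S: 3/2 → 1/2 — fails.
ΔL = 0, ±1 (not L=0↔0): L: 1 → 0, ΔL = -1 — ok.
ΔJ = 0, ±1 (not J=0↔0): J: 3/2 → 1/2, ΔJ = -1 — ok.

the ΔS = 0 rule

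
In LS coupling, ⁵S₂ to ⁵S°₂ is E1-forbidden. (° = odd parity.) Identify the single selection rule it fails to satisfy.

Reading off the term symbols: S 2→2, L 0→0, J 2→2, parity even→odd.
Parity must change: even → odd — passes.
ΔS = 0: S: 2 → 2 — passes.
ΔL = 0, ±1 (not L=0↔0): L: 0 → 0, ΔL = +0 — fails.
ΔJ = 0, ±1 (not J=0↔0): J: 2 → 2, ΔJ = +0 — passes.

the L=0 ↔ L=0 exclusion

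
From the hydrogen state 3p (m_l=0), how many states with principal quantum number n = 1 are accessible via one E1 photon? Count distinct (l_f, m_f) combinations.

E1 requires Δl = ±1, so l_f ∈ {0, 2}; with 0 ≤ l_f ≤ n_f−1 = 0, the allowed l_f values are {0}.
For l_f = 0: m_f ∈ {m_i−1, m_i, m_i+1} ∩ [−0, 0] = {0} → 1 state.
Total: 1.

1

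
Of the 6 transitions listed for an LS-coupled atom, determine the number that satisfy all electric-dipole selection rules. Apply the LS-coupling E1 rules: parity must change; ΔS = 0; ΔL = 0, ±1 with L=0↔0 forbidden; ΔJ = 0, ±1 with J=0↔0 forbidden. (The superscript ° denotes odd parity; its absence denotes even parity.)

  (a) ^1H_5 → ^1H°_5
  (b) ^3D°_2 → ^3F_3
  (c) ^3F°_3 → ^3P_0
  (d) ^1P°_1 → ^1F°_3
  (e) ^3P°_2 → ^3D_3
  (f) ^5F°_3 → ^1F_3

3

(a) allowed
(b) allowed
(c) forbidden (ΔL, ΔJ fail)
(d) forbidden (parity, ΔL, ΔJ fail)
(e) allowed
(f) forbidden (ΔS fails)
Total allowed: 3 of 6.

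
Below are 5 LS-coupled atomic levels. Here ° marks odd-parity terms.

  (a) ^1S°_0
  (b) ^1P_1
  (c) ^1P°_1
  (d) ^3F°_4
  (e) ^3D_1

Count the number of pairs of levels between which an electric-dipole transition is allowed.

2

(a)–(b): allowed.
(a)–(c): forbidden (parity).
(a)–(d): forbidden (parity, ΔS, ΔL, ΔJ).
(a)–(e): forbidden (ΔS, ΔL).
(b)–(c): allowed.
(b)–(d): forbidden (ΔS, ΔL, ΔJ).
(b)–(e): forbidden (parity, ΔS).
(c)–(d): forbidden (parity, ΔS, ΔL, ΔJ).
(c)–(e): forbidden (ΔS).
(d)–(e): forbidden (ΔJ).
Allowed pairs: 2 of 10.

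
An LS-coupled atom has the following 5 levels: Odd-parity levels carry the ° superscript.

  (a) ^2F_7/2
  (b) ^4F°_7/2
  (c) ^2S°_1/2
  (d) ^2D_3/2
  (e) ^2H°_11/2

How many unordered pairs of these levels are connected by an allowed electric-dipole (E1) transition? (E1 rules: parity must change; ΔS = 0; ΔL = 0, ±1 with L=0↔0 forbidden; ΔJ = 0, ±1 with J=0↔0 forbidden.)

0

(a)–(b): forbidden (ΔS).
(a)–(c): forbidden (ΔL, ΔJ).
(a)–(d): forbidden (parity, ΔJ).
(a)–(e): forbidden (ΔL, ΔJ).
(b)–(c): forbidden (parity, ΔS, ΔL, ΔJ).
(b)–(d): forbidden (ΔS, ΔJ).
(b)–(e): forbidden (parity, ΔS, ΔL, ΔJ).
(c)–(d): forbidden (ΔL).
(c)–(e): forbidden (parity, ΔL, ΔJ).
(d)–(e): forbidden (ΔL, ΔJ).
Allowed pairs: 0 of 10.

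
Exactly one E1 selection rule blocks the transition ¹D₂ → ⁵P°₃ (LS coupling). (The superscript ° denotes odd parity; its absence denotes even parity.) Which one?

the ΔS = 0 rule

Initial level: S=0, L=2, J=2, parity even. Final level: S=2, L=1, J=3, parity odd.
Parity must change: even → odd — ✓.
ΔS = 0: S: 0 → 2 — ✗.
ΔL = 0, ±1 (not L=0↔0): L: 2 → 1, ΔL = -1 — ✓.
ΔJ = 0, ±1 (not J=0↔0): J: 2 → 3, ΔJ = +1 — ✓.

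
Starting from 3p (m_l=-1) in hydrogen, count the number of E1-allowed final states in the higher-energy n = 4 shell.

4

E1 requires Δl = ±1, so l_f ∈ {0, 2}; with 0 ≤ l_f ≤ n_f−1 = 3, the allowed l_f values are {0, 2}.
For l_f = 0: m_f ∈ {m_i−1, m_i, m_i+1} ∩ [−0, 0] = {0} → 1 state.
For l_f = 2: m_f ∈ {m_i−1, m_i, m_i+1} ∩ [−2, 2] = {-2, -1, 0} → 3 states.
Total: 4.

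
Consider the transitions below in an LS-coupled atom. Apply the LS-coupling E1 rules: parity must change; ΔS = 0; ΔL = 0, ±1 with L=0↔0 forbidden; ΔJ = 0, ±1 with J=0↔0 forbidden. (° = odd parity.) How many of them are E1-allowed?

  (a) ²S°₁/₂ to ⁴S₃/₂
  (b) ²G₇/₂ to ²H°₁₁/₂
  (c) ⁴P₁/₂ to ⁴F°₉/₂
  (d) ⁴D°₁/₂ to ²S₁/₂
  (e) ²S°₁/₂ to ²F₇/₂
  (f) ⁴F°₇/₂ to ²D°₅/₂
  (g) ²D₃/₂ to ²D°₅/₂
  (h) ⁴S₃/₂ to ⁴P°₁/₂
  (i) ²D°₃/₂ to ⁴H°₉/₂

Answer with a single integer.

(a) forbidden (ΔS, ΔL fail)
(b) forbidden (ΔJ fails)
(c) forbidden (ΔL, ΔJ fail)
(d) forbidden (ΔS, ΔL fail)
(e) forbidden (ΔL, ΔJ fail)
(f) forbidden (parity, ΔS fail)
(g) allowed
(h) allowed
(i) forbidden (parity, ΔS, ΔL, ΔJ fail)
Total allowed: 2 of 9.

2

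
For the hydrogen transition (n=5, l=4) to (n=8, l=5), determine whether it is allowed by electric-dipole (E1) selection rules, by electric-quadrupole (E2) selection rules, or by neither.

E1

Δl = 5 − 4 = +1; l_i + l_f = 9.
E1 (Δl = ±1): satisfied.
E2 (Δl = 0,±2, l_i+l_f ≥ 2): not satisfied.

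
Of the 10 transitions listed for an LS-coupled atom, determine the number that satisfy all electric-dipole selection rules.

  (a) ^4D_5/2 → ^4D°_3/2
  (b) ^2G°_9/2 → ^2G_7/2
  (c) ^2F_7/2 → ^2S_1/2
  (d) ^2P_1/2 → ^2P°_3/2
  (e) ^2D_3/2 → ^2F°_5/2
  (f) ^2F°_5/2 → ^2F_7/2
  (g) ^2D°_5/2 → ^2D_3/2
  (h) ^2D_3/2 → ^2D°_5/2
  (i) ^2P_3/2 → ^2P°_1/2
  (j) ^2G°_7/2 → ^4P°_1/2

8

(a) allowed
(b) allowed
(c) forbidden (parity, ΔL, ΔJ fail)
(d) allowed
(e) allowed
(f) allowed
(g) allowed
(h) allowed
(i) allowed
(j) forbidden (parity, ΔS, ΔL, ΔJ fail)
Total allowed: 8 of 10.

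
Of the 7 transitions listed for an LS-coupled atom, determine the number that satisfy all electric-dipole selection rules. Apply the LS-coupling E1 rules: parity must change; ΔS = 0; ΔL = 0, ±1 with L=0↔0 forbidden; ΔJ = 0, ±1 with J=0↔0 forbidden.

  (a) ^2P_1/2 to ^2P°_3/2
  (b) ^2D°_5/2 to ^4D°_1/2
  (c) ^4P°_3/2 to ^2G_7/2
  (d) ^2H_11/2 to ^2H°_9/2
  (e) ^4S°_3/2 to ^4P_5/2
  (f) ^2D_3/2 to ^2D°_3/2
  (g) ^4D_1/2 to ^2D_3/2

(a) allowed
(b) forbidden (parity, ΔS, ΔJ fail)
(c) forbidden (ΔS, ΔL, ΔJ fail)
(d) allowed
(e) allowed
(f) allowed
(g) forbidden (parity, ΔS fail)
Total allowed: 4 of 7.

4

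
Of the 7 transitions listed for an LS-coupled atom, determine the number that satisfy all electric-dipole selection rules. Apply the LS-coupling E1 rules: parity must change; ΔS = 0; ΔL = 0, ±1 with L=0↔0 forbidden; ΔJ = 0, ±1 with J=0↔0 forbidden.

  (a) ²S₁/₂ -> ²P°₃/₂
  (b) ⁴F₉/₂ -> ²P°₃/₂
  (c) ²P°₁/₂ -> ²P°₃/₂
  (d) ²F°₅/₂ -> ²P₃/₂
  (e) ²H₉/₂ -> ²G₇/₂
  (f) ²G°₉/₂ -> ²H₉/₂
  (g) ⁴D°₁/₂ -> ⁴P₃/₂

3

(a) allowed
(b) forbidden (ΔS, ΔL, ΔJ fail)
(c) forbidden (parity fails)
(d) forbidden (ΔL fails)
(e) forbidden (parity fails)
(f) allowed
(g) allowed
Total allowed: 3 of 7.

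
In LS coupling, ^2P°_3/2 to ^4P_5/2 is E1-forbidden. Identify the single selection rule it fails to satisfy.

Parity must change: odd → even — passes.
ΔS = 0: S: 1/2 → 3/2 — fails.
ΔL = 0, ±1 (not L=0↔0): L: 1 → 1, ΔL = +0 — passes.
ΔJ = 0, ±1 (not J=0↔0): J: 3/2 → 5/2, ΔJ = +1 — passes.

the ΔS = 0 rule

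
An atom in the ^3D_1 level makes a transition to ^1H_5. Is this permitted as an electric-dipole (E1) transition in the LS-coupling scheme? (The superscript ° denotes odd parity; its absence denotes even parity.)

forbidden

Reading off the term symbols: S 1→0, L 2→5, J 1→5, parity even→even.
ΔJ = 0, ±1 (not J=0↔0): J: 1 → 5, ΔJ = +4 — fails.
ΔL = 0, ±1 (not L=0↔0): L: 2 → 5, ΔL = +3 — fails.
ΔS = 0: S: 1 → 0 — fails.
Parity must change: even → even — fails.
Rule(s) violated: parity, ΔS, ΔL, ΔJ.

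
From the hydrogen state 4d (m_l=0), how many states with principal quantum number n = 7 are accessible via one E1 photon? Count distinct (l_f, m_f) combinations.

6

E1 requires Δl = ±1, so l_f ∈ {1, 3}; with 0 ≤ l_f ≤ n_f−1 = 6, the allowed l_f values are {1, 3}.
For l_f = 1: m_f ∈ {m_i−1, m_i, m_i+1} ∩ [−1, 1] = {-1, 0, 1} → 3 states.
For l_f = 3: m_f ∈ {m_i−1, m_i, m_i+1} ∩ [−3, 3] = {-1, 0, 1} → 3 states.
Total: 6.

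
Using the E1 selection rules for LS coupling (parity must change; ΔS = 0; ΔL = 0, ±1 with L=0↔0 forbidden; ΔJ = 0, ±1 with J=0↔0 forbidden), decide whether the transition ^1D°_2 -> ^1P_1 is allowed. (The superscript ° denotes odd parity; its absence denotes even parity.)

ΔJ = 0, ±1 (not J=0↔0): J: 2 → 1, ΔJ = -1 — ok.
ΔL = 0, ±1 (not L=0↔0): L: 2 → 1, ΔL = -1 — ok.
Parity must change: odd → even — ok.
ΔS = 0: S: 0 → 0 — ok.
All four E1 rules are satisfied.

allowed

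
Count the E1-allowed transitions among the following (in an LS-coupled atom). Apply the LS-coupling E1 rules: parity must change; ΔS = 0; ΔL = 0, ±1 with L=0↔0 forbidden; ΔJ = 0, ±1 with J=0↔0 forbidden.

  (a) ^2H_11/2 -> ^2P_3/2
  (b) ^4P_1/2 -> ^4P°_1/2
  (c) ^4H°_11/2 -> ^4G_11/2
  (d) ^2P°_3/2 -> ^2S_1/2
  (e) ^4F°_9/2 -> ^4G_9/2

4

(a) forbidden (parity, ΔL, ΔJ fail)
(b) allowed
(c) allowed
(d) allowed
(e) allowed
Total allowed: 4 of 5.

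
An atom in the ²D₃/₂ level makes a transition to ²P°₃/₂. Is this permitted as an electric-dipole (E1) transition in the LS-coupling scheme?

allowed

Initial level: S=1/2, L=2, J=3/2, parity even. Final level: S=1/2, L=1, J=3/2, parity odd.
Parity must change: even → odd — satisfied.
ΔS = 0: S: 1/2 → 1/2 — satisfied.
ΔL = 0, ±1 (not L=0↔0): L: 2 → 1, ΔL = -1 — satisfied.
ΔJ = 0, ±1 (not J=0↔0): J: 3/2 → 3/2, ΔJ = +0 — satisfied.
All four E1 rules are satisfied.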